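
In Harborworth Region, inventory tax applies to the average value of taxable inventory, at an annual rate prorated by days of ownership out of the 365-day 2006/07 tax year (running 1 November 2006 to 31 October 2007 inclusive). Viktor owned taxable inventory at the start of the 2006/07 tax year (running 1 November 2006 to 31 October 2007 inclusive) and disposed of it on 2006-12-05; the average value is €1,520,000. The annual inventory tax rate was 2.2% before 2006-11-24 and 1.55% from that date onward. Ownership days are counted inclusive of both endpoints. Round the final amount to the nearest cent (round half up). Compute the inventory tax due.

2006-11-01 to 2006-11-23: 23 days at 2.2% → €1,520,000 × 2.2% × 23/365 = €2,107.1781
2006-11-24 to 2006-12-05: 12 days at 1.55% → €1,520,000 × 1.55% × 12/365 = €774.5753
Total = €2,881.7534

€2,881.75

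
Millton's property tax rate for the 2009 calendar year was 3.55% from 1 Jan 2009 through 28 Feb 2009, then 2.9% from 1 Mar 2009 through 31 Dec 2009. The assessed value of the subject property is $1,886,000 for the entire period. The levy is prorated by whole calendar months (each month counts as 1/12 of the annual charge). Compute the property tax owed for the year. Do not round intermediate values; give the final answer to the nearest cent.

$56,737.17

1 Jan – 28 Feb 2009: 2 months at 3.55% → $1,886,000 × 3.55% × 2/12 = $11,158.8333
1 Mar – 31 Dec 2009: 10 months at 2.9% → $1,886,000 × 2.9% × 10/12 = $45,578.3333
Total = $56,737.1667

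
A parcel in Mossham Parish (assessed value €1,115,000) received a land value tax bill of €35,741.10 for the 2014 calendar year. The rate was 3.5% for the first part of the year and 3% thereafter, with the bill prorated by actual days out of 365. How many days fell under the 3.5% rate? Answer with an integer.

Let d = days at the first rate; then 365 − d days at the second rate.
€1,115,000 × [3.5%·d + 3%·(365−d)] / 365 = €35,741.10
Solving gives d = 150, so the new rate took effect on 31 May 2014.

150 days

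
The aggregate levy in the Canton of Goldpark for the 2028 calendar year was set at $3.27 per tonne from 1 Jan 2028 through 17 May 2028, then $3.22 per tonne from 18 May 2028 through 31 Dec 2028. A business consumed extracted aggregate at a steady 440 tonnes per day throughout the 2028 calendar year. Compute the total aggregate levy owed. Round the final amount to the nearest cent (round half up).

$521584.80

1 Jan – 17 May 2028: 138 days × 440 tonnes/day = 60,720 tonnes at $3.27/tonne → $198554.40
18 May – 31 Dec 2028: 228 days × 440 tonnes/day = 100,320 tonnes at $3.22/tonne → $323030.40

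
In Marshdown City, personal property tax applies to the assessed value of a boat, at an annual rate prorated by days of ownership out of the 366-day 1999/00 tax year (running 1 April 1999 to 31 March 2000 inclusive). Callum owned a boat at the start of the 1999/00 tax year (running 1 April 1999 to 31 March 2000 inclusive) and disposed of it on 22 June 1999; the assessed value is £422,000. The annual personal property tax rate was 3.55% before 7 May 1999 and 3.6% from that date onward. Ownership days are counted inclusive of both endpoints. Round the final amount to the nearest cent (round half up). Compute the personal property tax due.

£3,424.43

1 April – 6 May 1999: 36 days at 3.55% → £422,000 × 3.55% × 36/366 = £1,473.5410
7 May – 22 June 1999: 47 days at 3.6% → £422,000 × 3.6% × 47/366 = £1,950.8852
Total = £3,424.4262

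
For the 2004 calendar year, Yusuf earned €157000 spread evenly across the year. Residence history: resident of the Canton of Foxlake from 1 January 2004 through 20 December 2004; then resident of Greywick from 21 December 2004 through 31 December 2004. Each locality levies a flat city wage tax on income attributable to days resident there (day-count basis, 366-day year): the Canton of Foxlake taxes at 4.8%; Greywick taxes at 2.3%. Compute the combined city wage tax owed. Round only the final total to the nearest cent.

The Canton of Foxlake, 1 January – 20 December 2004: 355 days → €157000 × 4.8% × 355/366 = €7309.5082
Greywick, 21 December – 31 December 2004: 11 days → €157000 × 2.3% × 11/366 = €108.5273
Total = €7418.0355

€7418.04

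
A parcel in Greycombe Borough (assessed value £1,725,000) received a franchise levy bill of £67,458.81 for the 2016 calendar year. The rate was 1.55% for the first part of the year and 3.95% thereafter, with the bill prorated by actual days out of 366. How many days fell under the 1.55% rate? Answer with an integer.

Let d = days at the first rate; then 366 − d days at the second rate.
£1,725,000 × [1.55%·d + 3.95%·(366−d)] / 366 = £67,458.81
Solving gives d = 6, so the new rate took effect on January 7, 2016.

6 days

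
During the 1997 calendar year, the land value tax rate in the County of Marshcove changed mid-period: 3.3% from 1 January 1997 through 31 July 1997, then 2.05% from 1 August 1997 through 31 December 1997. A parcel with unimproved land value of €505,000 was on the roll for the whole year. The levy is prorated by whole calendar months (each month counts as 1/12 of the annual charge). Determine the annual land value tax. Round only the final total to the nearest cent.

€14,034.79

1 January – 31 July 1997: 7 months at 3.3% → €505,000 × 3.3% × 7/12 = €9,721.2500
1 August – 31 December 1997: 5 months at 2.05% → €505,000 × 2.05% × 5/12 = €4,313.5417
Total = €14,034.7917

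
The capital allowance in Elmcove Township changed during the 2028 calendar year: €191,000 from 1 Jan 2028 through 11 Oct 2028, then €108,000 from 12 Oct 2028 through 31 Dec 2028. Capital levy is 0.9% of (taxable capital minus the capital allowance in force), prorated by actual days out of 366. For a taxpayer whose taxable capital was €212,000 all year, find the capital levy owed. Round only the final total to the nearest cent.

€354.32

1 Jan – 11 Oct 2028: 285 days, exemption €191,000 → (€212,000 − €191,000) × 0.9% × 285/366 = €147.1721
12 Oct – 31 Dec 2028: 81 days, exemption €108,000 → (€212,000 − €108,000) × 0.9% × 81/366 = €207.1475
Total = €354.3197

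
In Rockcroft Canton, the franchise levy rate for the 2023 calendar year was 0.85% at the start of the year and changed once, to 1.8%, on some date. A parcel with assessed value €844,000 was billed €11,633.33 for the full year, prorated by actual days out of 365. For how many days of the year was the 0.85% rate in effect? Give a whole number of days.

162 days

Let d = days at the first rate; then 365 − d days at the second rate.
€844,000 × [0.85%·d + 1.8%·(365−d)] / 365 = €11,633.33
Solving gives d = 162, so the new rate took effect on 12 June 2023.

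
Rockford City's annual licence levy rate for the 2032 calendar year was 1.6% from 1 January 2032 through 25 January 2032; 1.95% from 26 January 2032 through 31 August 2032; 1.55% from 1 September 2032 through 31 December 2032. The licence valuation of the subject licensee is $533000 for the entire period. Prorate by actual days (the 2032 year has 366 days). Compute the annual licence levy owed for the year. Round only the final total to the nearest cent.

1 January – 25 January 2032: 25 days at 1.6% → $533000 × 1.6% × 25/366 = $582.5137
26 January – 31 August 2032: 219 days at 1.95% → $533000 × 1.95% × 219/366 = $6219.0615
1 September – 31 December 2032: 122 days at 1.55% → $533000 × 1.55% × 122/366 = $2753.8333
Total = $9555.4085

$9555.41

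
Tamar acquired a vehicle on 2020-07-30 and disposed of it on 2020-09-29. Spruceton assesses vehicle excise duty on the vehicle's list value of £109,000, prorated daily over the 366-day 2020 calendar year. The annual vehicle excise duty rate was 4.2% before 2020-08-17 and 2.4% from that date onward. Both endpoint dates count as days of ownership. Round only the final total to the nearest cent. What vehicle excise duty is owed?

2020-07-30 to 2020-08-16: 18 days at 4.2% → £109,000 × 4.2% × 18/366 = £225.1475
2020-08-17 to 2020-09-29: 44 days at 2.4% → £109,000 × 2.4% × 44/366 = £314.4918
Total = £539.6393

£539.64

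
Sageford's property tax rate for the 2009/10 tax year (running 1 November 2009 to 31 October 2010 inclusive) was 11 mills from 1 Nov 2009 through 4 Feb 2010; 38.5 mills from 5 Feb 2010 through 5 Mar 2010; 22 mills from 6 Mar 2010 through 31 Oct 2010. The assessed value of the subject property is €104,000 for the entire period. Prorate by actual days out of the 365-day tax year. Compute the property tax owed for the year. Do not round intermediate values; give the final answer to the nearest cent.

€2,123.45

1 Nov 2009 – 4 Feb 2010: 96 days at 11 mills → €104,000 × 1.1% × 96/365 = €300.8877
5 Feb – 5 Mar 2010: 29 days at 38.5 mills → €104,000 × 3.85% × 29/365 = €318.1260
6 Mar – 31 Oct 2010: 240 days at 22 mills → €104,000 × 2.2% × 240/365 = €1,504.4384
Total = €2,123.4521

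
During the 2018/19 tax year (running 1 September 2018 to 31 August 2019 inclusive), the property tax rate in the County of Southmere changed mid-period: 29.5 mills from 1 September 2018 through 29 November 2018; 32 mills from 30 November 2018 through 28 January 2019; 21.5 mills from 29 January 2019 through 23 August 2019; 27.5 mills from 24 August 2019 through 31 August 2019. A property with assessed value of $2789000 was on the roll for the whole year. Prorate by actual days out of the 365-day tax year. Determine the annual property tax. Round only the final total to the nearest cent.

1 September – 29 November 2018: 90 days at 29.5 mills → $2789000 × 2.95% × 90/365 = $20287.1096
30 November 2018 – 28 January 2019: 60 days at 32 mills → $2789000 × 3.2% × 60/365 = $14670.9041
29 January – 23 August 2019: 207 days at 21.5 mills → $2789000 × 2.15% × 207/365 = $34006.6973
24 August – 31 August 2019: 8 days at 27.5 mills → $2789000 × 2.75% × 8/365 = $1681.0411
Total = $70645.7521

$70645.75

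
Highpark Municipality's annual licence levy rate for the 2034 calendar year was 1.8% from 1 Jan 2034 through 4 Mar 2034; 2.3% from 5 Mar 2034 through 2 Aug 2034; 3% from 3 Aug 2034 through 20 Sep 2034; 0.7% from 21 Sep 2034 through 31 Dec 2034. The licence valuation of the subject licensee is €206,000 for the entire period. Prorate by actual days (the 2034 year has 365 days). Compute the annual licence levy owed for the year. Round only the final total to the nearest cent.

€3,832.73

1 Jan – 4 Mar 2034: 63 days at 1.8% → €206,000 × 1.8% × 63/365 = €640.0110
5 Mar – 2 Aug 2034: 151 days at 2.3% → €206,000 × 2.3% × 151/365 = €1,960.1041
3 Aug – 20 Sep 2034: 49 days at 3% → €206,000 × 3% × 49/365 = €829.6438
21 Sep – 31 Dec 2034: 102 days at 0.7% → €206,000 × 0.7% × 102/365 = €402.9699
Total = €3,832.7288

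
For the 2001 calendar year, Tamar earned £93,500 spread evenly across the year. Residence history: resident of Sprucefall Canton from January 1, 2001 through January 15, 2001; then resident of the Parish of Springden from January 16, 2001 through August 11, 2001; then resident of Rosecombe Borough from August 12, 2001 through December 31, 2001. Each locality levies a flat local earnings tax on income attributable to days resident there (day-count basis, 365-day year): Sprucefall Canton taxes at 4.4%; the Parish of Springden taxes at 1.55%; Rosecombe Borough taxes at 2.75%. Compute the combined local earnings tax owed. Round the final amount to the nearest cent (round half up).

£1,995.26

Sprucefall Canton, January 1 – January 15, 2001: 15 days → £93,500 × 4.4% × 15/365 = £169.0685
The Parish of Springden, January 16 – August 11, 2001: 208 days → £93,500 × 1.55% × 208/365 = £825.8740
Rosecombe Borough, August 12 – December 31, 2001: 142 days → £93,500 × 2.75% × 142/365 = £1,000.3219
Total = £1,995.2644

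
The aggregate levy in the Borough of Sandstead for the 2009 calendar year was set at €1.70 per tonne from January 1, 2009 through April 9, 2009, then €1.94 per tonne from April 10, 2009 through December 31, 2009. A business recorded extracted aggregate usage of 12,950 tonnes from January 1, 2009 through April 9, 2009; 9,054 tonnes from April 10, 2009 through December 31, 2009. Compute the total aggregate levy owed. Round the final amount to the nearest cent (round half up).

€39579.76

January 1 – April 9, 2009: 12,950 tonnes at €1.70/tonne → €22015.00
April 10 – December 31, 2009: 9,054 tonnes at €1.94/tonne → €17564.76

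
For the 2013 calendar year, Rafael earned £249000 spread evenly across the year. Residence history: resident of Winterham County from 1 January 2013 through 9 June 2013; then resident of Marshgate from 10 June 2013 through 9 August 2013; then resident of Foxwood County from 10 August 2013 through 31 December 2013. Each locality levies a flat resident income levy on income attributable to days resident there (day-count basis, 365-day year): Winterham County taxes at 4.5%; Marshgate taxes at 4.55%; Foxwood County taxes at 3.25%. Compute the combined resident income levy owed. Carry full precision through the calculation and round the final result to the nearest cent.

£9997.86

Winterham County, 1 January – 9 June 2013: 160 days → £249000 × 4.5% × 160/365 = £4911.7808
Marshgate, 10 June – 9 August 2013: 61 days → £249000 × 4.55% × 61/365 = £1893.4233
Foxwood County, 10 August – 31 December 2013: 144 days → £249000 × 3.25% × 144/365 = £3192.6575
Total = £9997.8616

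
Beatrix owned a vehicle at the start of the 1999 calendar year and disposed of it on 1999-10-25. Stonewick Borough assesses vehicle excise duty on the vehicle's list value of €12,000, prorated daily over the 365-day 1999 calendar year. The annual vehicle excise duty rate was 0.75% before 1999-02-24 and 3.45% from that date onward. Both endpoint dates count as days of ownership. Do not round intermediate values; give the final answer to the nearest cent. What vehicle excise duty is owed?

€290.07

1999-01-01 to 1999-02-23: 54 days at 0.75% → €12,000 × 0.75% × 54/365 = €13.3151
1999-02-24 to 1999-10-25: 244 days at 3.45% → €12,000 × 3.45% × 244/365 = €276.7562
Total = €290.0712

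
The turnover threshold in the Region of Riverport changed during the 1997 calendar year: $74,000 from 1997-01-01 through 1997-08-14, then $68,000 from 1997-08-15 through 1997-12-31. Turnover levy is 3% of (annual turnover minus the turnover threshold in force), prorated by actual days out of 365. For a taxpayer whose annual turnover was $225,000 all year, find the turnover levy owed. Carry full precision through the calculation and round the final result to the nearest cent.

1997-01-01 to 1997-08-14: 226 days, exemption $74,000 → ($225,000 − $74,000) × 3% × 226/365 = $2,804.8767
1997-08-15 to 1997-12-31: 139 days, exemption $68,000 → ($225,000 − $68,000) × 3% × 139/365 = $1,793.6712
Total = $4,598.5479

$4,598.55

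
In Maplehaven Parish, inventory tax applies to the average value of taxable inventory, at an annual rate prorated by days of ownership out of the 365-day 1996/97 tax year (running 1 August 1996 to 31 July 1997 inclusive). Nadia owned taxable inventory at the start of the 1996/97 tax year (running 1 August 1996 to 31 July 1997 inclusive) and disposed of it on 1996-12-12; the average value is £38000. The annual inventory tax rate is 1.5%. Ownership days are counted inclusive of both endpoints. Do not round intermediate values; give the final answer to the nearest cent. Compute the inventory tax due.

Days held (1996-08-01 to 1996-12-12): 134 out of 365
Tax = £38000 × 1.5% × 134/365 = £209.2603

£209.26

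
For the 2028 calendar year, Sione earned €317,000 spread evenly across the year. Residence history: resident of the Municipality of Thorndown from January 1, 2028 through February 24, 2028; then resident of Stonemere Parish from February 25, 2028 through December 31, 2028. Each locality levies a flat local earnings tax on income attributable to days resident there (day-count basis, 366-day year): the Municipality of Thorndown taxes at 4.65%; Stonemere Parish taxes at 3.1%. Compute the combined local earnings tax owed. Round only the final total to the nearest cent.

€10,565.37

The Municipality of Thorndown, January 1 – February 24, 2028: 55 days → €317,000 × 4.65% × 55/366 = €2,215.1025
Stonemere Parish, February 25 – December 31, 2028: 311 days → €317,000 × 3.1% × 311/366 = €8,350.2650
Total = €10,565.3675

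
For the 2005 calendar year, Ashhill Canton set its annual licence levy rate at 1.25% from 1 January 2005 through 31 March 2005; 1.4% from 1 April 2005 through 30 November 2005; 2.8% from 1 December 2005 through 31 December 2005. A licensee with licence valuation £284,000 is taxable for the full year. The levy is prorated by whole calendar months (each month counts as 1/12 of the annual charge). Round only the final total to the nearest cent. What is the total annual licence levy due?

£4,200.83

1 January – 31 March 2005: 3 months at 1.25% → £284,000 × 1.25% × 3/12 = £887.5000
1 April – 30 November 2005: 8 months at 1.4% → £284,000 × 1.4% × 8/12 = £2,650.6667
1 December – 31 December 2005: 1 month at 2.8% → £284,000 × 2.8% × 1/12 = £662.6667
Total = £4,200.8333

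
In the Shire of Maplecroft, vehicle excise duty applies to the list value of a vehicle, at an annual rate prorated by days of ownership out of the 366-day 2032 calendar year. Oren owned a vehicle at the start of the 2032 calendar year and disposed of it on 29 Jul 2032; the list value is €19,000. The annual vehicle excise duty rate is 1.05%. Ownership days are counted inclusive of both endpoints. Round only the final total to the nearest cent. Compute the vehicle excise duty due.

€115.01

Days held (1 Jan – 29 Jul 2032): 211 out of 366
Tax = €19,000 × 1.05% × 211/366 = €115.0123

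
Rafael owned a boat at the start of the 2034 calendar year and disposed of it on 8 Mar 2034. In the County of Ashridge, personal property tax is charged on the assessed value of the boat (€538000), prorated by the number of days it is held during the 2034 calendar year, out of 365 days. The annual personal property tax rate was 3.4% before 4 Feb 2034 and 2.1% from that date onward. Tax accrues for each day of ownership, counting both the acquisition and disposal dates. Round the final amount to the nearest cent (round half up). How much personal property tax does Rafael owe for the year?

1 Jan – 3 Feb 2034: 34 days at 3.4% → €538000 × 3.4% × 34/365 = €1703.9123
4 Feb – 8 Mar 2034: 33 days at 2.1% → €538000 × 2.1% × 33/365 = €1021.4630
Total = €2725.3753

€2725.38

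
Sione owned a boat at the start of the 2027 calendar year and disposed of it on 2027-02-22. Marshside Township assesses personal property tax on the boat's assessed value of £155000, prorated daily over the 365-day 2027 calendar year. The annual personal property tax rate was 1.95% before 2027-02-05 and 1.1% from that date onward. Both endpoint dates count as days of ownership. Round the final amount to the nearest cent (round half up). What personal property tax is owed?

£373.91

2027-01-01 to 2027-02-04: 35 days at 1.95% → £155000 × 1.95% × 35/365 = £289.8288
2027-02-05 to 2027-02-22: 18 days at 1.1% → £155000 × 1.1% × 18/365 = £84.0822
Total = £373.9110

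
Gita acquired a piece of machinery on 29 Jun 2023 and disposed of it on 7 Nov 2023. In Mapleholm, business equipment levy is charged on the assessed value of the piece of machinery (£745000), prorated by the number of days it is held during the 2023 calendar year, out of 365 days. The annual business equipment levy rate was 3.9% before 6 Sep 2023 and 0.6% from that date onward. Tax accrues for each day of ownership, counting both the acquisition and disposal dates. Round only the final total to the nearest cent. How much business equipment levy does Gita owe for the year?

£6264.12

29 Jun – 5 Sep 2023: 69 days at 3.9% → £745000 × 3.9% × 69/365 = £5492.5890
6 Sep – 7 Nov 2023: 63 days at 0.6% → £745000 × 0.6% × 63/365 = £771.5342
Total = £6264.1233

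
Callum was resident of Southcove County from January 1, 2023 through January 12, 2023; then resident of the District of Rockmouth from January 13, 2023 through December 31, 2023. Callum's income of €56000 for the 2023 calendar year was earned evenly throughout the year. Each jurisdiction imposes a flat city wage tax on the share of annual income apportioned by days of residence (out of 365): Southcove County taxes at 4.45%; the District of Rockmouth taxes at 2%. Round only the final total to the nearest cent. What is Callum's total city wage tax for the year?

Southcove County, January 1 – January 12, 2023: 12 days → €56000 × 4.45% × 12/365 = €81.9288
The District of Rockmouth, January 13 – December 31, 2023: 353 days → €56000 × 2% × 353/365 = €1083.1781
Total = €1165.1068

€1165.11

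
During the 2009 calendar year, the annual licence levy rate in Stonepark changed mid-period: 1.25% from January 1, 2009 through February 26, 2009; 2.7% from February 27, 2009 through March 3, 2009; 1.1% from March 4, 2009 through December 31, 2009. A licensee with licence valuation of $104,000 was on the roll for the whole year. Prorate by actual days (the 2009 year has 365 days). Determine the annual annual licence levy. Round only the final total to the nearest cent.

$1,191.16

January 1 – February 26, 2009: 57 days at 1.25% → $104,000 × 1.25% × 57/365 = $203.0137
February 27 – March 3, 2009: 5 days at 2.7% → $104,000 × 2.7% × 5/365 = $38.4658
March 4 – December 31, 2009: 303 days at 1.1% → $104,000 × 1.1% × 303/365 = $949.6767
Total = $1,191.1562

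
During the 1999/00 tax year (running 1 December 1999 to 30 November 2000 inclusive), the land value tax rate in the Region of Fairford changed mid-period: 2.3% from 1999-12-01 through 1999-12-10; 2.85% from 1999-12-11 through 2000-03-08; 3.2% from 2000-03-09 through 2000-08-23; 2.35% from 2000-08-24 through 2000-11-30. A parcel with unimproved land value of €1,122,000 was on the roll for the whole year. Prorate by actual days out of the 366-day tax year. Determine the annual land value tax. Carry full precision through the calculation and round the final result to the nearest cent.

€32,093.49

1999-12-01 to 1999-12-10: 10 days at 2.3% → €1,122,000 × 2.3% × 10/366 = €705.0820
1999-12-11 to 2000-03-08: 89 days at 2.85% → €1,122,000 × 2.85% × 89/366 = €7,775.8279
2000-03-09 to 2000-08-23: 168 days at 3.2% → €1,122,000 × 3.2% × 168/366 = €16,480.5246
2000-08-24 to 2000-11-30: 99 days at 2.35% → €1,122,000 × 2.35% × 99/366 = €7,132.0574
Total = €32,093.4918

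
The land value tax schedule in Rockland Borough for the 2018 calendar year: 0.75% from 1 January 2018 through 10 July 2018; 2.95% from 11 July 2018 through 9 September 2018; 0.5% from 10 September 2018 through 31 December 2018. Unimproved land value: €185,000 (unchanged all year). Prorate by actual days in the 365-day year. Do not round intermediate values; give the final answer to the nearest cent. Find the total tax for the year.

€1,924.51

1 January – 10 July 2018: 191 days at 0.75% → €185,000 × 0.75% × 191/365 = €726.0616
11 July – 9 September 2018: 61 days at 2.95% → €185,000 × 2.95% × 61/365 = €912.0753
10 September – 31 December 2018: 113 days at 0.5% → €185,000 × 0.5% × 113/365 = €286.3699
Total = €1,924.5068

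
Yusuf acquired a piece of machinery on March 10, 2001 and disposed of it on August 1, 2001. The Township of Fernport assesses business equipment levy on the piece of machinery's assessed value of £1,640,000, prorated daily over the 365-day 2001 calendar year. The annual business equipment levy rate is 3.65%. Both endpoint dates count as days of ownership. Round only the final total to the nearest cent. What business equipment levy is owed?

£23,780.00

Days held (March 10 – August 1, 2001): 145 out of 365
Tax = £1,640,000 × 3.65% × 145/365 = £23,780.0000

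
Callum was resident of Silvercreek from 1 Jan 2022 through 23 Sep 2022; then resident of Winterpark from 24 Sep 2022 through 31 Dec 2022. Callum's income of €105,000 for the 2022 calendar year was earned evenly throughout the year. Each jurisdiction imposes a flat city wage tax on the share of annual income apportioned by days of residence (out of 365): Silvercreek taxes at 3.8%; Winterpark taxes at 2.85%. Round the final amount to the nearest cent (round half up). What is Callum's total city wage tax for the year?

€3,719.45

Silvercreek, 1 Jan – 23 Sep 2022: 266 days → €105,000 × 3.8% × 266/365 = €2,907.7808
Winterpark, 24 Sep – 31 Dec 2022: 99 days → €105,000 × 2.85% × 99/365 = €811.6644
Total = €3,719.4452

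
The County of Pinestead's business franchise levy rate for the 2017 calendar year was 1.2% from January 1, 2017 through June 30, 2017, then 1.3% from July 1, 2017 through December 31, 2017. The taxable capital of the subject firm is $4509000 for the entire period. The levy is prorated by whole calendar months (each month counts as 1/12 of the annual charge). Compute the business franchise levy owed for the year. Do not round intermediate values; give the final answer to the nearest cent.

January 1 – June 30, 2017: 6 months at 1.2% → $4509000 × 1.2% × 6/12 = $27054.0000
July 1 – December 31, 2017: 6 months at 1.3% → $4509000 × 1.3% × 6/12 = $29308.5000
Total = $56362.5000

$56362.50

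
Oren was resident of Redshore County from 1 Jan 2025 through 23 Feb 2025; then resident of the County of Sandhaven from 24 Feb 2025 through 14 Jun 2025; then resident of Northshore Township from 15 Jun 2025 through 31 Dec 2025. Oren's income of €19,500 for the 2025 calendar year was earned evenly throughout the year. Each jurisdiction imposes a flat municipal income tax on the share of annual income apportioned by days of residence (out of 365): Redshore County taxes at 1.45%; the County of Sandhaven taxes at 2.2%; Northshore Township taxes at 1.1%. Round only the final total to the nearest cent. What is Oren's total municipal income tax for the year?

Redshore County, 1 Jan – 23 Feb 2025: 54 days → €19,500 × 1.45% × 54/365 = €41.8315
The County of Sandhaven, 24 Feb – 14 Jun 2025: 111 days → €19,500 × 2.2% × 111/365 = €130.4630
Northshore Township, 15 Jun – 31 Dec 2025: 200 days → €19,500 × 1.1% × 200/365 = €117.5342
Total = €289.8288

€289.83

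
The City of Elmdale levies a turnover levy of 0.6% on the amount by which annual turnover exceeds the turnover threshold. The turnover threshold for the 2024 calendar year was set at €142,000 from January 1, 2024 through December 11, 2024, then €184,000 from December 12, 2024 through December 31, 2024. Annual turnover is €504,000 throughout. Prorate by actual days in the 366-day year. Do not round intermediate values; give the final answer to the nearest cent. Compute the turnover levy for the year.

€2,158.23

January 1 – December 11, 2024: 346 days, exemption €142,000 → (€504,000 − €142,000) × 0.6% × 346/366 = €2,053.3115
December 12 – December 31, 2024: 20 days, exemption €184,000 → (€504,000 − €184,000) × 0.6% × 20/366 = €104.9180
Total = €2,158.2295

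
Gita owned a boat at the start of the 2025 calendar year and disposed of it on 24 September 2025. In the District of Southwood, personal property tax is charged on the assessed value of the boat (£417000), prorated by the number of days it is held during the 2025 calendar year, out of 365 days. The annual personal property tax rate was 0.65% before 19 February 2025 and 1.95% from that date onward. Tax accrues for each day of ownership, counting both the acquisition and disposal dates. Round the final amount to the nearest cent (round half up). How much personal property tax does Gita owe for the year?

1 January – 18 February 2025: 49 days at 0.65% → £417000 × 0.65% × 49/365 = £363.8753
19 February – 24 September 2025: 218 days at 1.95% → £417000 × 1.95% × 218/365 = £4856.6219
Total = £5220.4973

£5220.50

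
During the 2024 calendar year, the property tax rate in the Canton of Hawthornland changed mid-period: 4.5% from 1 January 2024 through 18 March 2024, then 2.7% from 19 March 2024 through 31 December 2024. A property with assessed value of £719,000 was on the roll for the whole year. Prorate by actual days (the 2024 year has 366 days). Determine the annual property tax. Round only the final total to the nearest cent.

1 January – 18 March 2024: 78 days at 4.5% → £719,000 × 4.5% × 78/366 = £6,895.3279
19 March – 31 December 2024: 288 days at 2.7% → £719,000 × 2.7% × 288/366 = £15,275.8033
Total = £22,171.1311

£22,171.13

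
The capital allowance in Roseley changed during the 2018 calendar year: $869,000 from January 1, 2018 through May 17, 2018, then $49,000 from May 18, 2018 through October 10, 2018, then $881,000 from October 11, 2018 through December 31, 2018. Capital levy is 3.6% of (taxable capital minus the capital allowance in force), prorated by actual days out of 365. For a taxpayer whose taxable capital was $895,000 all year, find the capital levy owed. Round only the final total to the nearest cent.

$12,646.95

January 1 – May 17, 2018: 137 days, exemption $869,000 → ($895,000 − $869,000) × 3.6% × 137/365 = $351.3205
May 18 – October 10, 2018: 146 days, exemption $49,000 → ($895,000 − $49,000) × 3.6% × 146/365 = $12,182.4000
October 11 – December 31, 2018: 82 days, exemption $881,000 → ($895,000 − $881,000) × 3.6% × 82/365 = $113.2274
Total = $12,646.9479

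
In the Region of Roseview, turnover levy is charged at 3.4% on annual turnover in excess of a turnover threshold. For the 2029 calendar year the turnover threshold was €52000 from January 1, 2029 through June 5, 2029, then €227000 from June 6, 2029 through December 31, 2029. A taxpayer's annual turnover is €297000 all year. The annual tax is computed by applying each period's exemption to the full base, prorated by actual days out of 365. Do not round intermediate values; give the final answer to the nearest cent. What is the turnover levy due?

€4923.01

January 1 – June 5, 2029: 156 days, exemption €52000 → (€297000 − €52000) × 3.4% × 156/365 = €3560.2192
June 6 – December 31, 2029: 209 days, exemption €227000 → (€297000 − €227000) × 3.4% × 209/365 = €1362.7945
Total = €4923.0137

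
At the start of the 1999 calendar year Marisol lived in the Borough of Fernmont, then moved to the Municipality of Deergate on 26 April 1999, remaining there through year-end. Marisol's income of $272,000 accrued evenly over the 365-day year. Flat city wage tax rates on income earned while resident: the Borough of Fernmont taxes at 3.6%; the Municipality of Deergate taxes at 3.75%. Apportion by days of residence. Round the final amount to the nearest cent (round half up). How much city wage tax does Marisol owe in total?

$10,071.45

The Borough of Fernmont, 1 January – 25 April 1999: 115 days → $272,000 × 3.6% × 115/365 = $3,085.1507
The Municipality of Deergate, 26 April – 31 December 1999: 250 days → $272,000 × 3.75% × 250/365 = $6,986.3014
Total = $10,071.4521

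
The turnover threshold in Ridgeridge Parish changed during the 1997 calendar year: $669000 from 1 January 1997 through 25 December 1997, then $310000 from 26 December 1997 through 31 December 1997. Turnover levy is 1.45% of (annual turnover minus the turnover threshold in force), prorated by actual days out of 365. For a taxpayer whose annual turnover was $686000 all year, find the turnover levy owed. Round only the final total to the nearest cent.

$332.07

1 January – 25 December 1997: 359 days, exemption $669000 → ($686000 − $669000) × 1.45% × 359/365 = $242.4479
26 December – 31 December 1997: 6 days, exemption $310000 → ($686000 − $310000) × 1.45% × 6/365 = $89.6219
Total = $332.0699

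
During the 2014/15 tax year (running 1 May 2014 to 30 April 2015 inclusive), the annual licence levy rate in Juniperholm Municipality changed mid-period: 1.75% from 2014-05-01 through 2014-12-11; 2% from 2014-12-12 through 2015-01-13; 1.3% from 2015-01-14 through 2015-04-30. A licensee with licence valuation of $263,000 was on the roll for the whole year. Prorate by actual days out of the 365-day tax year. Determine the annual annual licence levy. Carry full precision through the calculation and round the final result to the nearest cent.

$4,315.00

2014-05-01 to 2014-12-11: 225 days at 1.75% → $263,000 × 1.75% × 225/365 = $2,837.1575
2014-12-12 to 2015-01-13: 33 days at 2% → $263,000 × 2% × 33/365 = $475.5616
2015-01-14 to 2015-04-30: 107 days at 1.3% → $263,000 × 1.3% × 107/365 = $1,002.2822
Total = $4,315.0014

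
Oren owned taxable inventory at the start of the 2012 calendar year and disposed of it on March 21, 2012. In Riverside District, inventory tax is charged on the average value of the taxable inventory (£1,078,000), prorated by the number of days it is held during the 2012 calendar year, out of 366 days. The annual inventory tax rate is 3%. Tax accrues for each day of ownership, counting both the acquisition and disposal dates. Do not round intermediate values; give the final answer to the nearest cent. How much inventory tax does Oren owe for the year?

£7,157.21

Days held (January 1 – March 21, 2012): 81 out of 366
Tax = £1,078,000 × 3% × 81/366 = £7,157.2131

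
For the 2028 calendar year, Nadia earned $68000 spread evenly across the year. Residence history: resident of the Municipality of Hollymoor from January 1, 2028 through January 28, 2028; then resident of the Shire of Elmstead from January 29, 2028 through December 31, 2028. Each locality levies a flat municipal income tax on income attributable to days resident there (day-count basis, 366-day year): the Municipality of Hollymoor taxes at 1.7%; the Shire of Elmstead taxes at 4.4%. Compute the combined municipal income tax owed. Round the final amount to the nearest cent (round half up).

$2851.54

The Municipality of Hollymoor, January 1 – January 28, 2028: 28 days → $68000 × 1.7% × 28/366 = $88.4372
The Shire of Elmstead, January 29 – December 31, 2028: 338 days → $68000 × 4.4% × 338/366 = $2763.1038
Total = $2851.5410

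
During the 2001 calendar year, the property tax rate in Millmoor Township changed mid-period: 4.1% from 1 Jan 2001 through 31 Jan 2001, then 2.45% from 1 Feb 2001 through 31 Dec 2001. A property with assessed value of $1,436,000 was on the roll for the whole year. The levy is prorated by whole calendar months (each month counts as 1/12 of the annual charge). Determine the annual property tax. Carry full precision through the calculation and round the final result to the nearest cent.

1 Jan – 31 Jan 2001: 1 month at 4.1% → $1,436,000 × 4.1% × 1/12 = $4,906.3333
1 Feb – 31 Dec 2001: 11 months at 2.45% → $1,436,000 × 2.45% × 11/12 = $32,250.1667
Total = $37,156.5000

$37,156.50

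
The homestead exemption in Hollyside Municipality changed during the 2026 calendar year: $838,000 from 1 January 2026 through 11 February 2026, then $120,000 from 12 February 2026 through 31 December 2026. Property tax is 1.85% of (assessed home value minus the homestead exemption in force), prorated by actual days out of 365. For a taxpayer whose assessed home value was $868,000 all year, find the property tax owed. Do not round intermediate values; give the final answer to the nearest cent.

$12,309.55

1 January – 11 February 2026: 42 days, exemption $838,000 → ($868,000 − $838,000) × 1.85% × 42/365 = $63.8630
12 February – 31 December 2026: 323 days, exemption $120,000 → ($868,000 − $120,000) × 1.85% × 323/365 = $12,245.6822
Total = $12,309.5452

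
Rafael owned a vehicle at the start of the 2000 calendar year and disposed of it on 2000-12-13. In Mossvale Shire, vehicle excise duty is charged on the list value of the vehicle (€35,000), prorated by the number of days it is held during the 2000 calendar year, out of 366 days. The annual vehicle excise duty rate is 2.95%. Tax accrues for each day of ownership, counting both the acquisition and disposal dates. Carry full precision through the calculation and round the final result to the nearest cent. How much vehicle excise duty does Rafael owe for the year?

Days held (2000-01-01 to 2000-12-13): 348 out of 366
Tax = €35,000 × 2.95% × 348/366 = €981.7213

€981.72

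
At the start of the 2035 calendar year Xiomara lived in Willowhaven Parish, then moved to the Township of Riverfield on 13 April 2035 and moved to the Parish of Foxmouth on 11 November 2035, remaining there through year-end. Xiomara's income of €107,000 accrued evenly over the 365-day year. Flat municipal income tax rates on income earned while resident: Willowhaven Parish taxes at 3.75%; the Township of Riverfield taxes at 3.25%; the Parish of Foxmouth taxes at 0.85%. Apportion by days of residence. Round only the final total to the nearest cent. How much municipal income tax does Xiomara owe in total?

Willowhaven Parish, 1 January – 12 April 2035: 102 days → €107,000 × 3.75% × 102/365 = €1,121.3014
The Township of Riverfield, 13 April – 10 November 2035: 212 days → €107,000 × 3.25% × 212/365 = €2,019.8082
The Parish of Foxmouth, 11 November – 31 December 2035: 51 days → €107,000 × 0.85% × 51/365 = €127.0808
Total = €3,268.1904

€3,268.19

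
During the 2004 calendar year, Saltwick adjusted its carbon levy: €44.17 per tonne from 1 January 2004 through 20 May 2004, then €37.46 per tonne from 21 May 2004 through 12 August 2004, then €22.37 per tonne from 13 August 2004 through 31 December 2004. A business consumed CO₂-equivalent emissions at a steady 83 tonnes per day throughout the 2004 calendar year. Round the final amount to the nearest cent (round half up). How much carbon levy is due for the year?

1 January – 20 May 2004: 141 days × 83 tonnes/day = 11,703 tonnes at €44.17/tonne → €516,921.51
21 May – 12 August 2004: 84 days × 83 tonnes/day = 6,972 tonnes at €37.46/tonne → €261,171.12
13 August – 31 December 2004: 141 days × 83 tonnes/day = 11,703 tonnes at €22.37/tonne → €261,796.11

€1,039,888.74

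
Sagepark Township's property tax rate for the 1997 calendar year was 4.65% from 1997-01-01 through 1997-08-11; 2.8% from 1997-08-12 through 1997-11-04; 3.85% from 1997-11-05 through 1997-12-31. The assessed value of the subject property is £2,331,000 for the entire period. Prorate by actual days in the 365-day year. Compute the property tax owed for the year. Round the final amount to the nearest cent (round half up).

£95,436.89

1997-01-01 to 1997-08-11: 223 days at 4.65% → £2,331,000 × 4.65% × 223/365 = £66,222.7521
1997-08-12 to 1997-11-04: 85 days at 2.8% → £2,331,000 × 2.8% × 85/365 = £15,199.3973
1997-11-05 to 1997-12-31: 57 days at 3.85% → £2,331,000 × 3.85% × 57/365 = £14,014.7384
Total = £95,436.8877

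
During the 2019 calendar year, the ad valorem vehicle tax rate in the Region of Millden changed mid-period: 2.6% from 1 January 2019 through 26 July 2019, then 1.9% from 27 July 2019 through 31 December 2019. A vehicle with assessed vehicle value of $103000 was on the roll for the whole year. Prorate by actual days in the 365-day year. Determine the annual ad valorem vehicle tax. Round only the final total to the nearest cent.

$2365.90

1 January – 26 July 2019: 207 days at 2.6% → $103000 × 2.6% × 207/365 = $1518.7562
27 July – 31 December 2019: 158 days at 1.9% → $103000 × 1.9% × 158/365 = $847.1397
Total = $2365.8959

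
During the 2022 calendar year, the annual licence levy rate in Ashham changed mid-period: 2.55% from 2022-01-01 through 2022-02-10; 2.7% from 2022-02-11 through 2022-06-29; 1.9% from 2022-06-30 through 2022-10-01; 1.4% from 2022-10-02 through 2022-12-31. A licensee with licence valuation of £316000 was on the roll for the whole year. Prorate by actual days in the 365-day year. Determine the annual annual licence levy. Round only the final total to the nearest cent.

£6803.52

2022-01-01 to 2022-02-10: 41 days at 2.55% → £316000 × 2.55% × 41/365 = £905.1452
2022-02-11 to 2022-06-29: 139 days at 2.7% → £316000 × 2.7% × 139/365 = £3249.1726
2022-06-30 to 2022-10-01: 94 days at 1.9% → £316000 × 1.9% × 94/365 = £1546.2356
2022-10-02 to 2022-12-31: 91 days at 1.4% → £316000 × 1.4% × 91/365 = £1102.9699
Total = £6803.5233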